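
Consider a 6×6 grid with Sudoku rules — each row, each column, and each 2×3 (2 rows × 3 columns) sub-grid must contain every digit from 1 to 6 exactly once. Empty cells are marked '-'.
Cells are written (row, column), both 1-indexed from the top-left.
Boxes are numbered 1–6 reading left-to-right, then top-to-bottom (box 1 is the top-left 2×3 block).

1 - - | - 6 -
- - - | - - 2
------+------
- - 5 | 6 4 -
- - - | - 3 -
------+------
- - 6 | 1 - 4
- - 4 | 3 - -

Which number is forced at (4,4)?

Cell (4,4) itself could take any of {2, 5} by direct elimination.
Consider where 2 can go in column 4.
(1,4) is out (box 2 already has a 2).
(2,4) is out (row 2 already has a 2).
So the only cell in column 4 that can hold 2 is (4,4).
Therefore (4,4) = 2.

2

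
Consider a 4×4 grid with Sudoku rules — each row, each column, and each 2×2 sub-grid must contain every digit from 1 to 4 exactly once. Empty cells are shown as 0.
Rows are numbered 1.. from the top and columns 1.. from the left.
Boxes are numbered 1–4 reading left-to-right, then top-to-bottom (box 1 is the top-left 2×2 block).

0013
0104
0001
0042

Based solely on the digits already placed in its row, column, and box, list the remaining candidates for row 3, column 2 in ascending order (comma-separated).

Row 3 already contains {1}.
Column 2 already contains {1}.
Its 2×2 block (box 3) already contains {}.
Removing those from 1–4 leaves {2, 3, 4} as the candidates for row 3, column 2.

2,3,4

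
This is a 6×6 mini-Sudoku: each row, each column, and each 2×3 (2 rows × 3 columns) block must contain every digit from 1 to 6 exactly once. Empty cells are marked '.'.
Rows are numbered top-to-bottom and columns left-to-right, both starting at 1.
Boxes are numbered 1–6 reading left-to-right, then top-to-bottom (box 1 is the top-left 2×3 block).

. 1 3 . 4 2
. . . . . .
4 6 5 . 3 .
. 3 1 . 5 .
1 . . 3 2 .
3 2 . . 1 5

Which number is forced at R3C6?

Row 3 already contains {3, 4, 5, 6}.
Column 6 already contains {2, 5}.
Its 2×3 block (box 4) already contains {3, 5}.
The only value from 1–6 not eliminated is 1, so R3C6 = 1.

1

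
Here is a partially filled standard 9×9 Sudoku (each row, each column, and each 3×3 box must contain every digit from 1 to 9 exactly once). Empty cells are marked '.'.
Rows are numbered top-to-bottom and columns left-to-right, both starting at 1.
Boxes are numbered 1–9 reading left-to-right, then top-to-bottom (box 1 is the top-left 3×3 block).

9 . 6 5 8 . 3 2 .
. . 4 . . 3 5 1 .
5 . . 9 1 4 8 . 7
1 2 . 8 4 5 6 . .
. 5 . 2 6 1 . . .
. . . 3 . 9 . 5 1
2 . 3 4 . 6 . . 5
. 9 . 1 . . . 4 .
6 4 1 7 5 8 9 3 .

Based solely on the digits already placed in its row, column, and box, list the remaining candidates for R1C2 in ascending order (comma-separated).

1,7

Row 1 already contains {2, 3, 5, 6, 8, 9}.
Column 2 already contains {2, 4, 5, 9}.
Its 3×3 block (box 1) already contains {4, 5, 6, 9}.
Removing those from 1–9 leaves {1, 7} as the candidates for R1C2.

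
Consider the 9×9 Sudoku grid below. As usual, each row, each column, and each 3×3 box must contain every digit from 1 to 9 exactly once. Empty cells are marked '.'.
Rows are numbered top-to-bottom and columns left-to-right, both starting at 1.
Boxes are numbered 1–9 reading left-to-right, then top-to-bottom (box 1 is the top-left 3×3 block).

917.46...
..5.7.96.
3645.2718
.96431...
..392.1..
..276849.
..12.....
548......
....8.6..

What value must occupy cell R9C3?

9

Row 9 already contains {6, 8}.
Column 3 already contains {1, 2, 3, 4, 5, 6, 7, 8}.
Its 3×3 block (box 7) already contains {1, 4, 5, 8}.
The only value from 1–9 not eliminated is 9, so R9C3 = 9.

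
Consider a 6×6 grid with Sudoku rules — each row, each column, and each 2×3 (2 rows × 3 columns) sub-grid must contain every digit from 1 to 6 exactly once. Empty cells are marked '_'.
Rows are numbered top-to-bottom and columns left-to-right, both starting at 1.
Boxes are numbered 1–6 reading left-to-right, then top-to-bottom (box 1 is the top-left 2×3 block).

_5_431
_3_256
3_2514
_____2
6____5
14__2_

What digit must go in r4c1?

5

Cell r4c1 itself could take any of {4, 5} by direct elimination.
Consider where 5 can go in column 1.
r1c1 is out (row 1 already has a 5).
r2c1 is out (row 2 already has a 5).
So the only cell in column 1 that can hold 5 is r4c1.
Therefore r4c1 = 5.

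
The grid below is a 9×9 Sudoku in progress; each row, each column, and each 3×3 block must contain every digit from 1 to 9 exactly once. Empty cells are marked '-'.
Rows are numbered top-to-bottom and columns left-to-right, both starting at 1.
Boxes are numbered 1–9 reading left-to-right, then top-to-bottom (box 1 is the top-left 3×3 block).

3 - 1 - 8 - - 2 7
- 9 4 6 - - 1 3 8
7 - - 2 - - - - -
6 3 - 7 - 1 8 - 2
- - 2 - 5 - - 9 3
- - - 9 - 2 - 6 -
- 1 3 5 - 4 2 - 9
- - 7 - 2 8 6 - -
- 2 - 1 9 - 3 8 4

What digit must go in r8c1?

9

Cell r8c1 itself could take any of {4, 5, 9} by direct elimination.
Consider where 9 can go in column 1.
r2c1 is out (row 2 already has a 9).
r5c1 is out (row 5 already has a 9).
r6c1 is out (row 6 already has a 9).
r7c1 is out (row 7 already has a 9).
r9c1 is out (row 9 already has a 9).
So the only cell in column 1 that can hold 9 is r8c1.
Therefore r8c1 = 9.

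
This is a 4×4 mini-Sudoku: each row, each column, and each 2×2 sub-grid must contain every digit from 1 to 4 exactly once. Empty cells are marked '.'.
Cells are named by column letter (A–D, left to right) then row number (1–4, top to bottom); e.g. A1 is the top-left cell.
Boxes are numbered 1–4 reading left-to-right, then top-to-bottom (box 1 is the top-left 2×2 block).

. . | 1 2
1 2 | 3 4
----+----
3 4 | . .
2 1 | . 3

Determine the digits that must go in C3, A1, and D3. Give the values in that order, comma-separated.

2,4,1

For C3:
  Row 3 already contains {3, 4}.
  Column C already contains {1, 3}.
  Its 2×2 block (box 4) already contains {3}.
  The only value from 1–4 not eliminated is 2, so C3 = 2.
For A1:
  Row 1 already contains {1, 2}.
  Column A already contains {1, 2, 3}.
  Its 2×2 block (box 1) already contains {1, 2}.
  The only value from 1–4 not eliminated is 4, so A1 = 4.
For D3:
  Row 3 already contains {3, 4}.
  Column D already contains {2, 3, 4}.
  Its 2×2 block (box 4) already contains {3}.
  The only value from 1–4 not eliminated is 1, so D3 = 1.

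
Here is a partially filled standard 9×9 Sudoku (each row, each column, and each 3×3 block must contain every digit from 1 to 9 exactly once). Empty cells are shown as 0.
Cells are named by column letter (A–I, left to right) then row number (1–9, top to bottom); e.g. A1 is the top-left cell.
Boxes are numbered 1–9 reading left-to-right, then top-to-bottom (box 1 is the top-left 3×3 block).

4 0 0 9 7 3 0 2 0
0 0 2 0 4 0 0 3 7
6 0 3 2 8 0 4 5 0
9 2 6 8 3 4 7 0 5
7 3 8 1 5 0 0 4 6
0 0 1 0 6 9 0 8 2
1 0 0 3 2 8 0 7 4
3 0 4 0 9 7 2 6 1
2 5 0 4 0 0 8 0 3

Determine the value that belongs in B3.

Cell B3 itself could take any of {1, 7, 9} by direct elimination.
Consider where 7 can go in row 3.
F3 is out (column F already has a 7).
I3 is out (column I already has a 7).
So the only cell in row 3 that can hold 7 is B3.
Therefore B3 = 7.

7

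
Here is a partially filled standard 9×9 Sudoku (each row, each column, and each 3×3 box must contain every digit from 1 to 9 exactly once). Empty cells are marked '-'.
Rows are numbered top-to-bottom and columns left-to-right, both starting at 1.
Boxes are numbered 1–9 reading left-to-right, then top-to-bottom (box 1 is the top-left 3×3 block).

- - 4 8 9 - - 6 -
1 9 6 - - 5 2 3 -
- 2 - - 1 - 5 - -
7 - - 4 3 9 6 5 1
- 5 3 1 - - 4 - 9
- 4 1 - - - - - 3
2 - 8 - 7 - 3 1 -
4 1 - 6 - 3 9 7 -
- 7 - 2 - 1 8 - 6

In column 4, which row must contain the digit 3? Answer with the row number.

3

Consider where 3 can go in column 4.
r2c4 is out (row 2 already has a 3).
r6c4 is out (row 6 already has a 3).
r7c4 is out (row 7 already has a 3).
So the only cell in column 4 that can hold 3 is r3c4.
That is row 3.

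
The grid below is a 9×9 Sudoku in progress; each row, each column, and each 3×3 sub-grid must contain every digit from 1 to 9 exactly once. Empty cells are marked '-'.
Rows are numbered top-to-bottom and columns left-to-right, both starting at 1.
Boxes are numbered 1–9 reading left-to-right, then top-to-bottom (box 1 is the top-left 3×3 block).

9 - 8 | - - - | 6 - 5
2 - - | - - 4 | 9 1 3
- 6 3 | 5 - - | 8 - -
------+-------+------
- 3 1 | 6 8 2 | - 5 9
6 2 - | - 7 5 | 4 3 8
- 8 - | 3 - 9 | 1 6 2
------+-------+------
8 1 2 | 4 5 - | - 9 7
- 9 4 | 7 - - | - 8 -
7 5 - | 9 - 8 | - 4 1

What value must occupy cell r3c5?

9

Cell r3c5 itself could take any of {1, 2, 9} by direct elimination.
Consider where 9 can go in column 5.
r1c5 is out (row 1 already has a 9).
r2c5 is out (row 2 already has a 9).
r6c5 is out (row 6 already has a 9).
r8c5 is out (row 8 already has a 9).
r9c5 is out (row 9 already has a 9).
So the only cell in column 5 that can hold 9 is r3c5.
Therefore r3c5 = 9.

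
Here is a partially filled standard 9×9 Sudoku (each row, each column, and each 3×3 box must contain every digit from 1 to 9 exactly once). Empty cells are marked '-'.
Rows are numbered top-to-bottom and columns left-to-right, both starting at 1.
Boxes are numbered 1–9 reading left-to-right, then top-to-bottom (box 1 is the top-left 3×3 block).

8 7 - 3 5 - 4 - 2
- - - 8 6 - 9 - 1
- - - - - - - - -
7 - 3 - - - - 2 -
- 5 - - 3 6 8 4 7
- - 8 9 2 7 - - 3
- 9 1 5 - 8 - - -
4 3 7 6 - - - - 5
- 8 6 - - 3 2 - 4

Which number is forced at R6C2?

4

Cell R6C2 itself could take any of {1, 4, 6} by direct elimination.
Consider where 4 can go in row 6.
R6C1 is out (column 1 already has a 4).
R6C7 is out (column 7 already has a 4).
R6C8 is out (column 8 already has a 4).
So the only cell in row 6 that can hold 4 is R6C2.
Therefore R6C2 = 4.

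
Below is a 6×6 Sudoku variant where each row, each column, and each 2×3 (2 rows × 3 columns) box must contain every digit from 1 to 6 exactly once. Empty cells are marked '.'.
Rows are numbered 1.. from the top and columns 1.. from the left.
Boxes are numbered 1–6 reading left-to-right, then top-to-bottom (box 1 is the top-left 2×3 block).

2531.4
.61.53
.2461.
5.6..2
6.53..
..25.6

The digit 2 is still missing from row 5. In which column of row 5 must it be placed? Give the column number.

Consider where 2 can go in row 5.
row 5, column 2 is out (column 2 already has a 2).
row 5, column 6 is out (column 6 already has a 2).
So the only cell in row 5 that can hold 2 is row 5, column 5.
That is column 5.

5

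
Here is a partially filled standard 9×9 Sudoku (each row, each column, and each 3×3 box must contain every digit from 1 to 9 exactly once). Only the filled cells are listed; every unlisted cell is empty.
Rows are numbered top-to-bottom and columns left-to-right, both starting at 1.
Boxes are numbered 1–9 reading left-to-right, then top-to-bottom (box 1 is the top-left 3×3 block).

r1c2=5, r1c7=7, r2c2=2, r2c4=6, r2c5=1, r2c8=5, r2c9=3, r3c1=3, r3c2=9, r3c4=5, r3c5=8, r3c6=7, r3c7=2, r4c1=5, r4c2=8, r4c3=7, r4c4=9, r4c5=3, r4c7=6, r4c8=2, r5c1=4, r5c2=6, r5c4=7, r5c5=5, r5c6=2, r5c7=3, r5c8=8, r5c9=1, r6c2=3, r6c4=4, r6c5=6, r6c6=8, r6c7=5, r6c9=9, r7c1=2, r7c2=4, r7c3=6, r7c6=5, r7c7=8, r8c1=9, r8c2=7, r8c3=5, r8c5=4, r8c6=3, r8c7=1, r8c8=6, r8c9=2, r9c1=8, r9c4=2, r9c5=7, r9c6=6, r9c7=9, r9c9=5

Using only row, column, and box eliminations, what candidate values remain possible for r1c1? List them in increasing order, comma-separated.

Row 1 already contains {5, 7}.
Column 1 already contains {2, 3, 4, 5, 8, 9}.
Its 3×3 block (box 1) already contains {2, 3, 5, 9}.
Removing those from 1–9 leaves {1, 6} as the candidates for r1c1.

1,6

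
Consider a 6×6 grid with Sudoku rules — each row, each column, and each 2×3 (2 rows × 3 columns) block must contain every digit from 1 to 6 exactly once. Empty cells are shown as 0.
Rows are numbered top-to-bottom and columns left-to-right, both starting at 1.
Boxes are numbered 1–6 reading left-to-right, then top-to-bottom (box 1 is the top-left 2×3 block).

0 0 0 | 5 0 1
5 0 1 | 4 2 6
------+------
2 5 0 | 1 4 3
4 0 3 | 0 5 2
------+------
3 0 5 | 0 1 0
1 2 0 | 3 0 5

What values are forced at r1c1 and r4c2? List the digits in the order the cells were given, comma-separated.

For r1c1:
  Row 1 already contains {1, 5}.
  Column 1 already contains {1, 2, 3, 4, 5}.
  Its 2×3 block (box 1) already contains {1, 5}.
  The only value from 1–6 not eliminated is 6, so r1c1 = 6.
For r4c2:
  Consider where 1 can go in row 4.
  r4c4 is out (column 4 already has a 1).
  So the only cell in row 4 that can hold 1 is r4c2.
  So r4c2 = 1.

6,1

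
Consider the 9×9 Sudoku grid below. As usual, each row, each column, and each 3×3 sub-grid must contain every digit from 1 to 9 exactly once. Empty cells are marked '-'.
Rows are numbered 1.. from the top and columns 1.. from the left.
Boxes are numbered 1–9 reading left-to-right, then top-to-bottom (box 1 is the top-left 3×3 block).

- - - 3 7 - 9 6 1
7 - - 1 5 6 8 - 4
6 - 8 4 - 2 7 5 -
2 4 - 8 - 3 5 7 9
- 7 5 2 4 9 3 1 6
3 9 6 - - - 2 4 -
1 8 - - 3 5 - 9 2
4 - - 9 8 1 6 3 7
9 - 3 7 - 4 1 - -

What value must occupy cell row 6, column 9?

Row 6 already contains {2, 3, 4, 6, 9}.
Column 9 already contains {1, 2, 4, 6, 7, 9}.
Its 3×3 block (box 6) already contains {1, 2, 3, 4, 5, 6, 7, 9}.
The only value from 1–9 not eliminated is 8, so row 6, column 9 = 8.

8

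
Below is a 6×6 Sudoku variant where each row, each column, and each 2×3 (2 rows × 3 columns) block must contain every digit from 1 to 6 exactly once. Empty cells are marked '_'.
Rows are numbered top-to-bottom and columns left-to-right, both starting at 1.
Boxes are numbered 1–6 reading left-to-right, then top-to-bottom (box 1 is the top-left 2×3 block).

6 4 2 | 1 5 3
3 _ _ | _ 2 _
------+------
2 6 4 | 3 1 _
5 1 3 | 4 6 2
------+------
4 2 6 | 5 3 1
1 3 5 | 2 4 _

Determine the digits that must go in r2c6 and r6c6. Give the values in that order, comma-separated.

For r2c6:
  Consider where 4 can go in column 6.
  r3c6 is out (row 3 already has a 4).
  r6c6 is out (row 6 already has a 4).
  So the only cell in column 6 that can hold 4 is r2c6.
  So r2c6 = 4.
For r6c6:
  Row 6 already contains {1, 2, 3, 4, 5}.
  Column 6 already contains {1, 2, 3}.
  Its 2×3 block (box 6) already contains {1, 2, 3, 4, 5}.
  The only value from 1–6 not eliminated is 6, so r6c6 = 6.

4,6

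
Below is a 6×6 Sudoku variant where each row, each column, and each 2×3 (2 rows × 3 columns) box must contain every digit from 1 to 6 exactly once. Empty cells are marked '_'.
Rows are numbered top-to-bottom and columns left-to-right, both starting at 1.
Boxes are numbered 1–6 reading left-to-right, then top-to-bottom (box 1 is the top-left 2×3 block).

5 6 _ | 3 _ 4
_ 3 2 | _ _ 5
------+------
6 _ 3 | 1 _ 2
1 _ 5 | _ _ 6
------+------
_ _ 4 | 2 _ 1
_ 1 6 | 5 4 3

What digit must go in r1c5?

Cell r1c5 itself could take any of {1, 2} by direct elimination.
Consider where 2 can go in column 5.
r2c5 is out (row 2 already has a 2).
r3c5 is out (row 3 already has a 2).
r4c5 is out (box 4 already has a 2).
r5c5 is out (row 5 already has a 2).
So the only cell in column 5 that can hold 2 is r1c5.
Therefore r1c5 = 2.

2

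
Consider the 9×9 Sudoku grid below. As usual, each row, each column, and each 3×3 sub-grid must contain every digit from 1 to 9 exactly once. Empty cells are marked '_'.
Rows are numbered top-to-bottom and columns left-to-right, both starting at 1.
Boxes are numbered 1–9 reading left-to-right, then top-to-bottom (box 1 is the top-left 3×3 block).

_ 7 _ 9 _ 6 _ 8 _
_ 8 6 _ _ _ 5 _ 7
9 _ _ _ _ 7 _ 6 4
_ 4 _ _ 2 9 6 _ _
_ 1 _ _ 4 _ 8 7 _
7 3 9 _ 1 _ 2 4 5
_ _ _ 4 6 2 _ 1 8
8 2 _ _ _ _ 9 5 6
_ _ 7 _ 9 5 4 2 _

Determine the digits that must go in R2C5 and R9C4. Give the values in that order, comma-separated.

3,8

For R2C5:
  Row 2 already contains {5, 6, 7, 8}.
  Column 5 already contains {1, 2, 4, 6, 9}.
  Its 3×3 block (box 2) already contains {6, 7, 9}.
  The only value from 1–9 not eliminated is 3, so R2C5 = 3.
For R9C4:
  Consider where 8 can go in row 9.
  R9C1 is out (column 1 already has a 8).
  R9C2 is out (column 2 already has a 8).
  R9C9 is out (column 9 already has a 8).
  So the only cell in row 9 that can hold 8 is R9C4.
  So R9C4 = 8.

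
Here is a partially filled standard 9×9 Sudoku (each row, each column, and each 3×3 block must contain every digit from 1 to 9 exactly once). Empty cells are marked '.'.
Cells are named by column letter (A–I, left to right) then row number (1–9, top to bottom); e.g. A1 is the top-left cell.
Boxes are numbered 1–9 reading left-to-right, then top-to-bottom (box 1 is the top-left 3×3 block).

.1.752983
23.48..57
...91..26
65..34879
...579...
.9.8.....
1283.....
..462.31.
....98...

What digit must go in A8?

Cell A8 itself could take any of {5, 7, 9} by direct elimination.
Consider where 9 can go in row 8.
B8 is out (column B already has a 9).
F8 is out (column F already has a 9).
I8 is out (column I already has a 9).
So the only cell in row 8 that can hold 9 is A8.
Therefore A8 = 9.

9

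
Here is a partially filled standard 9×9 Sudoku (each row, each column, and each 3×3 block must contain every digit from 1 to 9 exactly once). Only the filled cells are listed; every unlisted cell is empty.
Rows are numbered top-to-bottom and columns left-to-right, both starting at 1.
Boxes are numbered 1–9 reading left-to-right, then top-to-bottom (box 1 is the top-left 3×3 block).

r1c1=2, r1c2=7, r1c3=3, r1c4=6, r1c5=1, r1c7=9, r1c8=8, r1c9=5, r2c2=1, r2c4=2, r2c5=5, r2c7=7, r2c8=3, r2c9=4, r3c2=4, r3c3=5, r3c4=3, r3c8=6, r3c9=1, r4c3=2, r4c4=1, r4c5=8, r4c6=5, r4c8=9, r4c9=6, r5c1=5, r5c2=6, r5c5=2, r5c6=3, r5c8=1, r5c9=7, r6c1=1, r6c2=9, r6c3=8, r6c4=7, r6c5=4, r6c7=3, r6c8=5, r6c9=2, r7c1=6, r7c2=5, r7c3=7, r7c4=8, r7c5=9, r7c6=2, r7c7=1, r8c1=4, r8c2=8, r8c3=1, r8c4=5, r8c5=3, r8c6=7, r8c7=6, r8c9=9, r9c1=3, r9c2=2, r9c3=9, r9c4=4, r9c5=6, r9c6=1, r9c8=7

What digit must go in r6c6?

Row 6 already contains {1, 2, 3, 4, 5, 7, 8, 9}.
Column 6 already contains {1, 2, 3, 5, 7}.
Its 3×3 block (box 5) already contains {1, 2, 3, 4, 5, 7, 8}.
The only value from 1–9 not eliminated is 6, so r6c6 = 6.

6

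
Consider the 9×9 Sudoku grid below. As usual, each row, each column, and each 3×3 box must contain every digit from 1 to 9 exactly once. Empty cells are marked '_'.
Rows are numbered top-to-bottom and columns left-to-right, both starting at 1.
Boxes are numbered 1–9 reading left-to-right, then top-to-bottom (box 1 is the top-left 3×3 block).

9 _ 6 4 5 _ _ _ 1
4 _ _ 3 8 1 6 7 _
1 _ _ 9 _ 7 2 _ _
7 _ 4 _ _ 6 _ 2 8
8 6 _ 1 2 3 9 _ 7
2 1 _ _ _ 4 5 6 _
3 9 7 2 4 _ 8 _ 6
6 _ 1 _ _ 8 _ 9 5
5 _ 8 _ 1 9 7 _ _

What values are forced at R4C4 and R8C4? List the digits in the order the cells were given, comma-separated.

For R4C4:
  Row 4 already contains {2, 4, 6, 7, 8}.
  Column 4 already contains {1, 2, 3, 4, 9}.
  Its 3×3 block (box 5) already contains {1, 2, 3, 4, 6}.
  The only value from 1–9 not eliminated is 5, so R4C4 = 5.
For R8C4:
  Row 8 already contains {1, 5, 6, 8, 9}.
  Column 4 already contains {1, 2, 3, 4, 9}.
  Its 3×3 block (box 8) already contains {1, 2, 4, 8, 9}.
  The only value from 1–9 not eliminated is 7, so R8C4 = 7.

5,7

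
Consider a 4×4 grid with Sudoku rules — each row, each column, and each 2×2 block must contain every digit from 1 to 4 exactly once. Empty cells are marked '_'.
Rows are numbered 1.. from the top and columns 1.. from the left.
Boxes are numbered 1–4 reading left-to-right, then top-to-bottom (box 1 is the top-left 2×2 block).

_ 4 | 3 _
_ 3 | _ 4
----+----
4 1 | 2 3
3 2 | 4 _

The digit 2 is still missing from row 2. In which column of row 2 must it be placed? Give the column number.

Consider where 2 can go in row 2.
row 2, column 3 is out (column 3 already has a 2).
So the only cell in row 2 that can hold 2 is row 2, column 1.
That is column 1.

1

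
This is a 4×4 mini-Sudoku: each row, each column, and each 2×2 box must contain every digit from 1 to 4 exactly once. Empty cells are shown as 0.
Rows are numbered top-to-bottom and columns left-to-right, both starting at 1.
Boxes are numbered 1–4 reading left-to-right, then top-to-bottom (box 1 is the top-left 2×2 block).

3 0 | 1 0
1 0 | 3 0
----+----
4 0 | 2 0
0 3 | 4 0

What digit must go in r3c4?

3

Cell r3c4 itself could take any of {1, 3} by direct elimination.
Consider where 3 can go in row 3.
r3c2 is out (column 2 already has a 3).
So the only cell in row 3 that can hold 3 is r3c4.
Therefore r3c4 = 3.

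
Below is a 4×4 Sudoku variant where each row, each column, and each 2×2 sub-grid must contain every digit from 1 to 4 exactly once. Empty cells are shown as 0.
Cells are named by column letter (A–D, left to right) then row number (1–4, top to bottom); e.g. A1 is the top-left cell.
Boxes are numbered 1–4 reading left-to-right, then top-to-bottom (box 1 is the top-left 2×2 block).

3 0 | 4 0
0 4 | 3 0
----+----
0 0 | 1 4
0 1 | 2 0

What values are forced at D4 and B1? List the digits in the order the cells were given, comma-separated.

3,2

For D4:
  Row 4 already contains {1, 2}.
  Column D already contains {4}.
  Its 2×2 block (box 4) already contains {1, 2, 4}.
  The only value from 1–4 not eliminated is 3, so D4 = 3.
For B1:
  Row 1 already contains {3, 4}.
  Column B already contains {1, 4}.
  Its 2×2 block (box 1) already contains {3, 4}.
  The only value from 1–4 not eliminated is 2, so B1 = 2.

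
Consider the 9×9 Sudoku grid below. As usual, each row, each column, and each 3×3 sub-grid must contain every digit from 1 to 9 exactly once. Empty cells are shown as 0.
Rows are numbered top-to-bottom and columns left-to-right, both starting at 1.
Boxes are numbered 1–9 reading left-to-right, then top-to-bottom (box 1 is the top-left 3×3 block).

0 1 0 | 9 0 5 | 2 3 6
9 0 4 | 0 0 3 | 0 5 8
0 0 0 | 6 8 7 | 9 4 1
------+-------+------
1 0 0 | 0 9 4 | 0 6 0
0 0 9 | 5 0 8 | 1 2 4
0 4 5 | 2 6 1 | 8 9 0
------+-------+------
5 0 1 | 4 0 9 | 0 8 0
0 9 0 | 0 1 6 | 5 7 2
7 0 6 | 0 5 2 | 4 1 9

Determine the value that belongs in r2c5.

2

Row 2 already contains {3, 4, 5, 8, 9}.
Column 5 already contains {1, 5, 6, 8, 9}.
Its 3×3 block (box 2) already contains {3, 5, 6, 7, 8, 9}.
The only value from 1–9 not eliminated is 2, so r2c5 = 2.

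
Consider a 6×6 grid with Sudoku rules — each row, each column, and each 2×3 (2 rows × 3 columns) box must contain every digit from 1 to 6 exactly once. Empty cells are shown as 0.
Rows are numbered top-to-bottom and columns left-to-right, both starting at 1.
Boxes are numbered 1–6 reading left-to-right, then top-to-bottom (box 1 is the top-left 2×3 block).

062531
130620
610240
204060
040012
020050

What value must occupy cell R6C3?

Cell R6C3 itself could take any of {1, 3, 6} by direct elimination.
Consider where 1 can go in box 5.
R5C1 is out (row 5 already has a 1).
R5C3 is out (row 5 already has a 1).
R6C1 is out (column 1 already has a 1).
So the only cell in box 5 that can hold 1 is R6C3.
Therefore R6C3 = 1.

1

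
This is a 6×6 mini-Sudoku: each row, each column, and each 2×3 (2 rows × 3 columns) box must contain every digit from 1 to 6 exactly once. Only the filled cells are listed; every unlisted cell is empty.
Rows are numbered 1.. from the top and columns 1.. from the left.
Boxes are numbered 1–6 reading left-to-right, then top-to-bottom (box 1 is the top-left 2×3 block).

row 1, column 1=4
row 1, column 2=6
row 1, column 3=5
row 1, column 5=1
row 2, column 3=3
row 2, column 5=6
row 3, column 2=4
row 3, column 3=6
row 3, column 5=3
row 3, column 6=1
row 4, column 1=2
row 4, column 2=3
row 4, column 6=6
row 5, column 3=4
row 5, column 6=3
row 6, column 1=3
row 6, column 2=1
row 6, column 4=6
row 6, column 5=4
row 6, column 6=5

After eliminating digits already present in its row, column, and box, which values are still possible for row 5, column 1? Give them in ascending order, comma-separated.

5,6

Row 5 already contains {3, 4}.
Column 1 already contains {2, 3, 4}.
Its 2×3 block (box 5) already contains {1, 3, 4}.
Removing those from 1–6 leaves {5, 6} as the candidates for row 5, column 1.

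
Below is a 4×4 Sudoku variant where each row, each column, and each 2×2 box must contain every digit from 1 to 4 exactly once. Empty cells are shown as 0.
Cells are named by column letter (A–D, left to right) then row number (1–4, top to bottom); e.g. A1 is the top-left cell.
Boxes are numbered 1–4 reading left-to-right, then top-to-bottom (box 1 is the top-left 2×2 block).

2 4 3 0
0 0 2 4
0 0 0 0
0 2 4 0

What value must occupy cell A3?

4

Cell A3 itself could take any of {1, 3, 4} by direct elimination.
Consider where 4 can go in box 3.
B3 is out (column B already has a 4).
A4 is out (row 4 already has a 4).
So the only cell in box 3 that can hold 4 is A3.
Therefore A3 = 4.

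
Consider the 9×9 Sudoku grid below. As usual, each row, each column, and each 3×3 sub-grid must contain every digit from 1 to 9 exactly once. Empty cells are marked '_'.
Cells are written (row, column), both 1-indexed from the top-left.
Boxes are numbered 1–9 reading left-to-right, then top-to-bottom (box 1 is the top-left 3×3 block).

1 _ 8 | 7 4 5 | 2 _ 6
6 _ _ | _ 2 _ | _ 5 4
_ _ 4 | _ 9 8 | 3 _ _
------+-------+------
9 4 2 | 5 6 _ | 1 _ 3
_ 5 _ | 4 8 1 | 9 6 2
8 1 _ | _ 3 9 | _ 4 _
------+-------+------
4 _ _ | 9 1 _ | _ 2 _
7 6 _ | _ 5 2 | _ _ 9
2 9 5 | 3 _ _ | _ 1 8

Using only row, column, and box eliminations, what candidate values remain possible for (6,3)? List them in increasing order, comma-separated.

6,7

Row 6 already contains {1, 3, 4, 8, 9}.
Column 3 already contains {2, 4, 5, 8}.
Its 3×3 block (box 4) already contains {1, 2, 4, 5, 8, 9}.
Removing those from 1–9 leaves {6, 7} as the candidates for (6,3).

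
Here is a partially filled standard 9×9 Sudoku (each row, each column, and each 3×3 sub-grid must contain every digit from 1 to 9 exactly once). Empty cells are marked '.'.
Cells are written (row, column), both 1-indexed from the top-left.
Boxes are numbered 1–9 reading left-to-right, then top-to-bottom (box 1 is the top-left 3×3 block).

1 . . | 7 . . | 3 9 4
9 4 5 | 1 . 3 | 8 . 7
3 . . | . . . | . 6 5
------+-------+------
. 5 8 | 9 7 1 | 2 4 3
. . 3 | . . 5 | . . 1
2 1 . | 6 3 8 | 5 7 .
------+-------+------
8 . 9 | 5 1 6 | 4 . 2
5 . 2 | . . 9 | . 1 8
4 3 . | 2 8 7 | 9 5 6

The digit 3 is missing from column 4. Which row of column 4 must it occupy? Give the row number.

8

Consider where 3 can go in column 4.
(3,4) is out (row 3 already has a 3).
(5,4) is out (row 5 already has a 3).
So the only cell in column 4 that can hold 3 is (8,4).
That is row 8.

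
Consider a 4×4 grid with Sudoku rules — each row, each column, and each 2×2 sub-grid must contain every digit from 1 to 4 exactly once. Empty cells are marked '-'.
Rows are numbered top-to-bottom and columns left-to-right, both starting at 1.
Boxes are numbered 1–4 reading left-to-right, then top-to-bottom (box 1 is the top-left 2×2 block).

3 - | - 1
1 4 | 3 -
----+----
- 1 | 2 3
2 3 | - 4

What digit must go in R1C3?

4

Row 1 already contains {1, 3}.
Column 3 already contains {2, 3}.
Its 2×2 block (box 2) already contains {1, 3}.
The only value from 1–4 not eliminated is 4, so R1C3 = 4.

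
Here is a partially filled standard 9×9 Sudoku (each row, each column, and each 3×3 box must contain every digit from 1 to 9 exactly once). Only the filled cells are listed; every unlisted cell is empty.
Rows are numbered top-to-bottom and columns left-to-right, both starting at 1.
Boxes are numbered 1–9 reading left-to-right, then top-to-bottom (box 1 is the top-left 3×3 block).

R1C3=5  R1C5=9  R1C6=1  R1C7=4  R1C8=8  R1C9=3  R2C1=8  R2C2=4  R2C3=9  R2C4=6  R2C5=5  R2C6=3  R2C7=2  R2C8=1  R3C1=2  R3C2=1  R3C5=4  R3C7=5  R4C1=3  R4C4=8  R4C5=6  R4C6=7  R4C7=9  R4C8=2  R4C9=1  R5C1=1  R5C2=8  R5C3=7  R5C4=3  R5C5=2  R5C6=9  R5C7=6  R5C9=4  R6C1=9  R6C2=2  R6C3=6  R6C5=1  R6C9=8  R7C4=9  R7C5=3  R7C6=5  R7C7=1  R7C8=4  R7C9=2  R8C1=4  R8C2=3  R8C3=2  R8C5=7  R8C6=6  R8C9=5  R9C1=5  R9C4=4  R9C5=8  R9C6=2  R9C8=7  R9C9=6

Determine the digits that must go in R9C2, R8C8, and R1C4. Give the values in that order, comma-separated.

9,9,2

For R9C2:
  Row 9 already contains {2, 4, 5, 6, 7, 8}.
  Column 2 already contains {1, 2, 3, 4, 8}.
  Its 3×3 block (box 7) already contains {2, 3, 4, 5}.
  The only value from 1–9 not eliminated is 9, so R9C2 = 9.
For R8C8:
  Row 8 already contains {2, 3, 4, 5, 6, 7}.
  Column 8 already contains {1, 2, 4, 7, 8}.
  Its 3×3 block (box 9) already contains {1, 2, 4, 5, 6, 7}.
  The only value from 1–9 not eliminated is 9, so R8C8 = 9.
For R1C4:
  Consider where 2 can go in column 4.
  R3C4 is out (row 3 already has a 2).
  R6C4 is out (row 6 already has a 2).
  R8C4 is out (row 8 already has a 2).
  So the only cell in column 4 that can hold 2 is R1C4.
  So R1C4 = 2.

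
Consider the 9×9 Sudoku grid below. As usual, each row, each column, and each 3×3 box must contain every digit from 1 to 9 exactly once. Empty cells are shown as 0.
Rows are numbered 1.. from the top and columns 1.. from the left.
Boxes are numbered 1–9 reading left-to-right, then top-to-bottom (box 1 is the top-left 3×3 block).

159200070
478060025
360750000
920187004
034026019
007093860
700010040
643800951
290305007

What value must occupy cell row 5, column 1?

8

Cell row 5, column 1 itself could take any of {5, 8} by direct elimination.
Consider where 8 can go in box 4.
row 4, column 3 is out (row 4 already has a 8).
row 6, column 1 is out (row 6 already has a 8).
row 6, column 2 is out (row 6 already has a 8).
So the only cell in box 4 that can hold 8 is row 5, column 1.
Therefore row 5, column 1 = 8.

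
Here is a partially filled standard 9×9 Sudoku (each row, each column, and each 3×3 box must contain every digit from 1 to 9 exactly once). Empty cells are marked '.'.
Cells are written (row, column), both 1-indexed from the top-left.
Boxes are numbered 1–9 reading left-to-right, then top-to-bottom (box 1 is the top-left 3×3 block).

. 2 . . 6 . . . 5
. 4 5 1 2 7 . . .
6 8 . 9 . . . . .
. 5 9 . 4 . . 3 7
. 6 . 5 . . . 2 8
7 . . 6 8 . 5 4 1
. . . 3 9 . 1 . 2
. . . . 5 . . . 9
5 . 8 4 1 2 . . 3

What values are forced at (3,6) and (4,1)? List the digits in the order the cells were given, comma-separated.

For (3,6):
  Consider where 5 can go in box 2.
  (1,4) is out (row 1 already has a 5).
  (1,6) is out (row 1 already has a 5).
  (3,5) is out (column 5 already has a 5).
  So the only cell in box 2 that can hold 5 is (3,6).
  So (3,6) = 5.
For (4,1):
  Consider where 8 can go in box 4.
  (5,1) is out (row 5 already has a 8).
  (5,3) is out (row 5 already has a 8).
  (6,2) is out (row 6 already has a 8).
  (6,3) is out (row 6 already has a 8).
  So the only cell in box 4 that can hold 8 is (4,1).
  So (4,1) = 8.

5,8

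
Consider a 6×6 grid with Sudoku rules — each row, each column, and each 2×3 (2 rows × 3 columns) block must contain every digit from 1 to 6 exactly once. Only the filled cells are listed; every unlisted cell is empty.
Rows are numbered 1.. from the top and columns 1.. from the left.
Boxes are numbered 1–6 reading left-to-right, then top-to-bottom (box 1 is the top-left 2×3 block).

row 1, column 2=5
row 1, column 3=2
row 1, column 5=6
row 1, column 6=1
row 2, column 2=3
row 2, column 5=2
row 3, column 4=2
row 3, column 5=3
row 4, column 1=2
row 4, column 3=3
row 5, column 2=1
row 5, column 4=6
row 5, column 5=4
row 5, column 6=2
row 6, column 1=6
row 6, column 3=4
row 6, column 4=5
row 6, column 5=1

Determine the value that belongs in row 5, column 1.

Cell row 5, column 1 itself could take any of {3, 5} by direct elimination.
Consider where 3 can go in box 5.
row 5, column 3 is out (column 3 already has a 3).
row 6, column 2 is out (column 2 already has a 3).
So the only cell in box 5 that can hold 3 is row 5, column 1.
Therefore row 5, column 1 = 3.

3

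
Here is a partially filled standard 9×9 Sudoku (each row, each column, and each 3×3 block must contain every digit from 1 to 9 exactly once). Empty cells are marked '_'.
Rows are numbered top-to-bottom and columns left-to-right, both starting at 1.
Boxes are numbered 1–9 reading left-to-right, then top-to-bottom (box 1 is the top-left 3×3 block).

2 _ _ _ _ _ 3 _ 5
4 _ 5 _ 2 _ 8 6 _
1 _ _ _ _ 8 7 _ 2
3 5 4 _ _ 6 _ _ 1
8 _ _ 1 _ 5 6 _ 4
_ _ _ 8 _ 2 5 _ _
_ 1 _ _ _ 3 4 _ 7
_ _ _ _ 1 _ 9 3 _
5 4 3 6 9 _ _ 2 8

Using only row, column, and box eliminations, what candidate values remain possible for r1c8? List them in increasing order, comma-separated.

1,4,9

Row 1 already contains {2, 3, 5}.
Column 8 already contains {2, 3, 6}.
Its 3×3 block (box 3) already contains {2, 3, 5, 6, 7, 8}.
Removing those from 1–9 leaves {1, 4, 9} as the candidates for r1c8.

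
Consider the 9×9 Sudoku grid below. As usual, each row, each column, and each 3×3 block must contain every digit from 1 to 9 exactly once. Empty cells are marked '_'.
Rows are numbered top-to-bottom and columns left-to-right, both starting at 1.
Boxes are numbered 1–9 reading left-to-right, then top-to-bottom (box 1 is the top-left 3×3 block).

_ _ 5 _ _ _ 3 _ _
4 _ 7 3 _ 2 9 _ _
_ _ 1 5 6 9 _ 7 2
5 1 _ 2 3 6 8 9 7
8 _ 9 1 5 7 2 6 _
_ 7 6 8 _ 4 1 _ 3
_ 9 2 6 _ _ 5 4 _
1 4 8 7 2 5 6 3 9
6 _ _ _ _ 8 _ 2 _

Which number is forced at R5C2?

Row 5 already contains {1, 2, 5, 6, 7, 8, 9}.
Column 2 already contains {1, 4, 7, 9}.
Its 3×3 block (box 4) already contains {1, 5, 6, 7, 8, 9}.
The only value from 1–9 not eliminated is 3, so R5C2 = 3.

3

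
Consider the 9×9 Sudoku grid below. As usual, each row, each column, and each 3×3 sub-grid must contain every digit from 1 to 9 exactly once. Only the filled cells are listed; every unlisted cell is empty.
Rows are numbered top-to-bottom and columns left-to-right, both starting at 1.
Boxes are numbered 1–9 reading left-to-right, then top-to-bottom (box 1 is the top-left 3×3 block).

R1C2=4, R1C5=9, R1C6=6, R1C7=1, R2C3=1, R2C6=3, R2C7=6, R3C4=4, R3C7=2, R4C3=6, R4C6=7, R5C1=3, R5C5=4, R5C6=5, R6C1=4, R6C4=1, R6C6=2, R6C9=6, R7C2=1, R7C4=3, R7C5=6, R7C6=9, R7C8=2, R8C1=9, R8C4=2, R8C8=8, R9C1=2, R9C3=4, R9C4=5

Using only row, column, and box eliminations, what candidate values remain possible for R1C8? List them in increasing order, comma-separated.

Row 1 already contains {1, 4, 6, 9}.
Column 8 already contains {2, 8}.
Its 3×3 block (box 3) already contains {1, 2, 6}.
Removing those from 1–9 leaves {3, 5, 7} as the candidates for R1C8.

3,5,7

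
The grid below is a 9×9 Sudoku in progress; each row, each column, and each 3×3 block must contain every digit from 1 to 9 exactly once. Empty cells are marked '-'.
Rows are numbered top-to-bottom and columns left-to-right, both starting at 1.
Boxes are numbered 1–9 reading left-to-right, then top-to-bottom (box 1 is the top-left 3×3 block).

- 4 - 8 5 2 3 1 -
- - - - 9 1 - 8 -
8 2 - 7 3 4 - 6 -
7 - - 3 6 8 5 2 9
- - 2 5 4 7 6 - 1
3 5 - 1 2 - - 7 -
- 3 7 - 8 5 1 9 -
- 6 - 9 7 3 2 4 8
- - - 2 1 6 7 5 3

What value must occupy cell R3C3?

Cell R3C3 itself could take any of {1, 5, 9} by direct elimination.
Consider where 1 can go in row 3.
R3C7 is out (column 7 already has a 1).
R3C9 is out (column 9 already has a 1).
So the only cell in row 3 that can hold 1 is R3C3.
Therefore R3C3 = 1.

1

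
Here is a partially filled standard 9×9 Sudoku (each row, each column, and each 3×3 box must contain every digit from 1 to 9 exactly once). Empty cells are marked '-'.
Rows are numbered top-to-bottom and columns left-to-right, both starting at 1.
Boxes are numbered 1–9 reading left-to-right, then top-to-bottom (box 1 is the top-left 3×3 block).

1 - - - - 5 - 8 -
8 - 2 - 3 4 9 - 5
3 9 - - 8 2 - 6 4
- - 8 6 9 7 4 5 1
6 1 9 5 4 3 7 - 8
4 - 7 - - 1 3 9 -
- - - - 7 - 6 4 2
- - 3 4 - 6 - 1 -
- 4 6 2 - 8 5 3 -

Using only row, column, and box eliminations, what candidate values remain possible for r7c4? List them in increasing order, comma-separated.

1,3,9

Row 7 already contains {2, 4, 6, 7}.
Column 4 already contains {2, 4, 5, 6}.
Its 3×3 block (box 8) already contains {2, 4, 6, 7, 8}.
Removing those from 1–9 leaves {1, 3, 9} as the candidates for r7c4.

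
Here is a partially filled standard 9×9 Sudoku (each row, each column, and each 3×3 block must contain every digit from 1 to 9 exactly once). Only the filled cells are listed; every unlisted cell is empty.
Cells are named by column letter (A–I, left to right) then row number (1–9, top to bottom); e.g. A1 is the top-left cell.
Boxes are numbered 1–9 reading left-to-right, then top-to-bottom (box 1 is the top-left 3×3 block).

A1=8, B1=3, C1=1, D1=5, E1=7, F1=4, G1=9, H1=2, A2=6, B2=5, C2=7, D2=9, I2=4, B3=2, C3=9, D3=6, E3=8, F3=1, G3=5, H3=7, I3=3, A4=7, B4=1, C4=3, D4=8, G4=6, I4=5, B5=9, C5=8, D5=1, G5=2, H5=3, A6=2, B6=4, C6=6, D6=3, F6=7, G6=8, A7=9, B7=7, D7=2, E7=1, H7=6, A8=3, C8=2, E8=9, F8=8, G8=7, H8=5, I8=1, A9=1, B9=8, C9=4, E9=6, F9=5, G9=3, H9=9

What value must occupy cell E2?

Cell E2 itself could take any of {2, 3} by direct elimination.
Consider where 3 can go in column E.
E4 is out (row 4 already has a 3).
E5 is out (row 5 already has a 3).
E6 is out (row 6 already has a 3).
So the only cell in column E that can hold 3 is E2.
Therefore E2 = 3.

3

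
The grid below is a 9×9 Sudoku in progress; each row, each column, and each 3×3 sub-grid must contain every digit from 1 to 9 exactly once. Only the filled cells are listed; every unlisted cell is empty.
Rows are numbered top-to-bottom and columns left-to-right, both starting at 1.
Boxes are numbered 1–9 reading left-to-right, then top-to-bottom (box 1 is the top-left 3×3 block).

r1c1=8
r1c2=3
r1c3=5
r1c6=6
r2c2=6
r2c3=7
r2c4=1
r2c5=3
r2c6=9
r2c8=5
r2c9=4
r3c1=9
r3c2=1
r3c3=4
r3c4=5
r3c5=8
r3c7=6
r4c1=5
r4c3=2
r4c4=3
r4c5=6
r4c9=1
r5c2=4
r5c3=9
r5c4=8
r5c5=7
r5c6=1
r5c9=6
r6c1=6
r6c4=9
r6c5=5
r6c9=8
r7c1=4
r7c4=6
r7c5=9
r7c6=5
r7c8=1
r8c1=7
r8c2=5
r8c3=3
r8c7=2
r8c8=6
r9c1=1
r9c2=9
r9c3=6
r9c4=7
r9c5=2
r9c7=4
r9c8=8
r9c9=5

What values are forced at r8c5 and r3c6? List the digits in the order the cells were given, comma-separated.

1,7

For r8c5:
  Consider where 1 can go in column 5.
  r1c5 is out (box 2 already has a 1).
  So the only cell in column 5 that can hold 1 is r8c5.
  So r8c5 = 1.
For r3c6:
  Consider where 7 can go in column 6.
  r4c6 is out (box 5 already has a 7).
  r6c6 is out (box 5 already has a 7).
  r8c6 is out (row 8 already has a 7).
  r9c6 is out (row 9 already has a 7).
  So the only cell in column 6 that can hold 7 is r3c6.
  So r3c6 = 7.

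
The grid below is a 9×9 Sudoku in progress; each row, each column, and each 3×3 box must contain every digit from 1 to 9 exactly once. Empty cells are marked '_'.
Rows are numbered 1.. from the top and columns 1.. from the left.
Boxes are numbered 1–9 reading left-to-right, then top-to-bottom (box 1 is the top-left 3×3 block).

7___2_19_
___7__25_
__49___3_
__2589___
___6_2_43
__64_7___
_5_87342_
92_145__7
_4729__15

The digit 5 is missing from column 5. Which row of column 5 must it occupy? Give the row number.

Consider where 5 can go in column 5.
row 2, column 5 is out (row 2 already has a 5).
row 5, column 5 is out (box 5 already has a 5).
row 6, column 5 is out (box 5 already has a 5).
So the only cell in column 5 that can hold 5 is row 3, column 5.
That is row 3.

3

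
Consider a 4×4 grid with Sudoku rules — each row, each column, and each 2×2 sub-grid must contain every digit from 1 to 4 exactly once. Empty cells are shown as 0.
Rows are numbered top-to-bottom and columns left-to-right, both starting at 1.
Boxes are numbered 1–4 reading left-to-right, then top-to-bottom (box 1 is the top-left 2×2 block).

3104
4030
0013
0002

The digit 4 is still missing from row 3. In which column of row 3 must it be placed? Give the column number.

2

Consider where 4 can go in row 3.
r3c1 is out (column 1 already has a 4).
So the only cell in row 3 that can hold 4 is r3c2.
That is column 2.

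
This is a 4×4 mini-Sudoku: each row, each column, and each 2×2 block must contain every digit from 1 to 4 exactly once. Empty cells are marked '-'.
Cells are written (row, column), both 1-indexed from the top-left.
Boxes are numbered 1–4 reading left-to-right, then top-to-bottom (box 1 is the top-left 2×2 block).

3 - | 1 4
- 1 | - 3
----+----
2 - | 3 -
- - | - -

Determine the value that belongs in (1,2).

Row 1 already contains {1, 3, 4}.
Column 2 already contains {1}.
Its 2×2 block (box 1) already contains {1, 3}.
The only value from 1–4 not eliminated is 2, so (1,2) = 2.

2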